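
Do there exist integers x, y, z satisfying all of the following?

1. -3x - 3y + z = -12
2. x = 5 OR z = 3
Yes

Take x = 5, y = -1, z = 0. Substituting into each constraint:
  (1) -3(5) - 3(-1) + 0 = -12 ✓
  (2) x = 5, target 5 ✓ (first branch holds)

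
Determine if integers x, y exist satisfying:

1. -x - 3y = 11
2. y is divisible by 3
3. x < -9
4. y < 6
Yes

Take x = -11, y = 0. Substituting into each constraint:
  (1) 11 - 3(0) = 11 ✓
  (2) 0 = 3 × 0, remainder 0 ✓
  (3) -11 < -9 ✓
  (4) 0 < 6 ✓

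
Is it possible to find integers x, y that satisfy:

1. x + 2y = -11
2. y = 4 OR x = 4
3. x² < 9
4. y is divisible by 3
No

A contradictory subset is {y = 4 OR x = 4, x² < 9, y is divisible by 3}. No integer assignment can satisfy these jointly:

  - y = 4 OR x = 4: forces a choice: either y = 4 or x = 4
  - x² < 9: restricts x to |x| ≤ 2
  - y is divisible by 3: restricts y to multiples of 3

Split on the disjunction (y = 4 OR x = 4):
  • If y = 4: this contradicts the divisibility constraint — 4 is not a multiple of 3.
  • If x = 4: this contradicts x² < 9, which requires |x| ≤ 2.
Both branches are infeasible, so the system has no integer solution.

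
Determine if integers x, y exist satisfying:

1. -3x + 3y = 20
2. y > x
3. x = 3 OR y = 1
No

Even the single constraint (-3x + 3y = 20) is infeasible over the integers.

  - -3x + 3y = 20: every term on the left is divisible by 3, so the LHS ≡ 0 (mod 3), but the RHS 20 is not — no integer solution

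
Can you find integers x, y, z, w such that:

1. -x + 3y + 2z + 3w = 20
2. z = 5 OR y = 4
Yes

Take x = 2, y = 4, z = 5, w = 0. Substituting into each constraint:
  (1) (-2) + 3(4) + 2(5) + 3(0) = 20 ✓
  (2) z = 5, target 5 ✓ (first branch holds)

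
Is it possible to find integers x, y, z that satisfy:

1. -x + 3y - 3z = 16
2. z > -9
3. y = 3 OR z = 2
Yes

Take x = 2, y = 3, z = -3. Substituting into each constraint:
  (1) (-2) + 3(3) - 3(-3) = 16 ✓
  (2) -3 > -9 ✓
  (3) y = 3, target 3 ✓ (first branch holds)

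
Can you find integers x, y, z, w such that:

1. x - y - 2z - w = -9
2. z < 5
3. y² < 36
Yes

Take x = -1, y = 0, z = 4, w = 0. Substituting into each constraint:
  (1) (-1) + 0 - 2(4) + 0 = -9 ✓
  (2) 4 < 5 ✓
  (3) y² = (0)² = 0, and 0 < 36 ✓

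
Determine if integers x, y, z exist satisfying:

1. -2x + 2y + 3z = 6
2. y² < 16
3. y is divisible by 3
Yes

Take x = -3, y = 0, z = 0. Substituting into each constraint:
  (1) -2(-3) + 2(0) + 3(0) = 6 ✓
  (2) y² = (0)² = 0, and 0 < 16 ✓
  (3) 0 = 3 × 0, remainder 0 ✓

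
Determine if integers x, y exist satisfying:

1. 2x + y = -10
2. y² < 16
Yes

Take x = -5, y = 0. Substituting into each constraint:
  (1) 2(-5) + 0 = -10 ✓
  (2) y² = (0)² = 0, and 0 < 16 ✓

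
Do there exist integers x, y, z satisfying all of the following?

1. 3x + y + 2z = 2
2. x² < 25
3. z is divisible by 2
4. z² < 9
Yes

Take x = 0, y = 2, z = 0. Substituting into each constraint:
  (1) 3(0) + 2 + 2(0) = 2 ✓
  (2) x² = (0)² = 0, and 0 < 25 ✓
  (3) 0 = 2 × 0, remainder 0 ✓
  (4) z² = (0)² = 0, and 0 < 9 ✓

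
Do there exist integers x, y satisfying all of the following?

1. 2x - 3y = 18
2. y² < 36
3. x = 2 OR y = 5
No

A contradictory subset is {2x - 3y = 18, x = 2 OR y = 5}. No integer assignment can satisfy these jointly:

  - 2x - 3y = 18: is a linear equation tying the variables together
  - x = 2 OR y = 5: forces a choice: either x = 2 or y = 5

Split on the disjunction (x = 2 OR y = 5):
  • If x = 2: with x = 2, every remaining term of the linear equation is divisible by 3, so the left side is ≡ 0 (mod 3); but the right side 14 ≡ 2 (mod 3). No integers can satisfy it.
  • If y = 5: with y = 5, every remaining term of the linear equation is divisible by 2, so the left side is ≡ 0 (mod 2); but the right side 33 ≡ 1 (mod 2). No integers can satisfy it.
Both branches are infeasible, so the system has no integer solution.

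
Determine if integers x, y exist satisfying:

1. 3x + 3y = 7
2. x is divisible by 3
No

Even the single constraint (3x + 3y = 7) is infeasible over the integers.

  - 3x + 3y = 7: every term on the left is divisible by 3, so the LHS ≡ 0 (mod 3), but the RHS 7 is not — no integer solution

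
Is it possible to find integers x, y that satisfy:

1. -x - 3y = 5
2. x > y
Yes

Take x = 1, y = -2. Substituting into each constraint:
  (1) (-1) - 3(-2) = 5 ✓
  (2) 1 > -2 ✓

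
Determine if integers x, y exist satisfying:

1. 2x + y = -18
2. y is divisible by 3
Yes

Take x = -9, y = 0. Substituting into each constraint:
  (1) 2(-9) + 0 = -18 ✓
  (2) 0 = 3 × 0, remainder 0 ✓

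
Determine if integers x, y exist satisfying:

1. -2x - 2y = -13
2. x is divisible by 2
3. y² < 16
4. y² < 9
No

Even the single constraint (-2x - 2y = -13) is infeasible over the integers.

  - -2x - 2y = -13: every term on the left is divisible by 2, so the LHS ≡ 0 (mod 2), but the RHS -13 is not — no integer solution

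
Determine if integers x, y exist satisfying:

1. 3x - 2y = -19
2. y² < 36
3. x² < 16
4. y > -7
Yes

Take x = -3, y = 5. Substituting into each constraint:
  (1) 3(-3) - 2(5) = -19 ✓
  (2) y² = (5)² = 25, and 25 < 36 ✓
  (3) x² = (-3)² = 9, and 9 < 16 ✓
  (4) 5 > -7 ✓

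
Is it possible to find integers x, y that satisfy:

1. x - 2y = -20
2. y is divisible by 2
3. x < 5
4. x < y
Yes

Take x = -20, y = 0. Substituting into each constraint:
  (1) (-20) - 2(0) = -20 ✓
  (2) 0 = 2 × 0, remainder 0 ✓
  (3) -20 < 5 ✓
  (4) -20 < 0 ✓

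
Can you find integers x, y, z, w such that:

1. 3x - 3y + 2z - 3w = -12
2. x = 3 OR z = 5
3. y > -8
Yes

Take x = 3, y = 11, z = 6, w = 0. Substituting into each constraint:
  (1) 3(3) - 3(11) + 2(6) - 3(0) = -12 ✓
  (2) x = 3, target 3 ✓ (first branch holds)
  (3) 11 > -8 ✓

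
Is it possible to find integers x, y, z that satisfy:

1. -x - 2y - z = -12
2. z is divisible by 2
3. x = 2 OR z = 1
Yes

Take x = 2, y = 4, z = 2. Substituting into each constraint:
  (1) (-2) - 2(4) + (-2) = -12 ✓
  (2) 2 = 2 × 1, remainder 0 ✓
  (3) x = 2, target 2 ✓ (first branch holds)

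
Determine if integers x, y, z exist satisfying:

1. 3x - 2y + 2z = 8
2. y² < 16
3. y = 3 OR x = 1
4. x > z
Yes

Take x = 4, y = 3, z = 1. Substituting into each constraint:
  (1) 3(4) - 2(3) + 2(1) = 8 ✓
  (2) y² = (3)² = 9, and 9 < 16 ✓
  (3) y = 3, target 3 ✓ (first branch holds)
  (4) 4 > 1 ✓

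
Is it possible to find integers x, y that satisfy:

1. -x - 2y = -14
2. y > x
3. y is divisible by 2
Yes

Take x = 2, y = 6. Substituting into each constraint:
  (1) (-2) - 2(6) = -14 ✓
  (2) 6 > 2 ✓
  (3) 6 = 2 × 3, remainder 0 ✓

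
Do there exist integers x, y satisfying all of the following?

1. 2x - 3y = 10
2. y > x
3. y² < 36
No

The full constraint system is jointly infeasible over the integers. Each constraint and what it forces:

  - 2x - 3y = 10: is a linear equation tying the variables together
  - y > x: bounds one variable relative to another variable
  - y² < 36: restricts y to |y| ≤ 5

The bounds confine y to {-5, -4, -3, -2, -1, 0, 1, 2, 3, 4, 5}. For each value, substitute into the equation:
  • y = -5: the equation gives 2x = -5, so x would not be an integer.
  • y = -4: the equation forces x = -1, but y > x fails since -4 ≤ -1.
  • y = -3: the equation gives 2x = 1, so x would not be an integer.
  • y = -2: the equation forces x = 2, but y > x fails since -2 ≤ 2.
  • y = -1: the equation gives 2x = 7, so x would not be an integer.
  • y = 0: the equation forces x = 5, but y > x fails since 0 ≤ 5.
  • y = 1: the equation gives 2x = 13, so x would not be an integer.
  • y = 2: the equation forces x = 8, but y > x fails since 2 ≤ 8.
  • y = 3: the equation gives 2x = 19, so x would not be an integer.
  • y = 4: the equation forces x = 11, but y > x fails since 4 ≤ 11.
  • y = 5: the equation gives 2x = 25, so x would not be an integer.
Every case fails, so no integer solution exists.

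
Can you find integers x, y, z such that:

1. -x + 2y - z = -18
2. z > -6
Yes

Take x = 0, y = -9, z = 0. Substituting into each constraint:
  (1) 0 + 2(-9) + 0 = -18 ✓
  (2) 0 > -6 ✓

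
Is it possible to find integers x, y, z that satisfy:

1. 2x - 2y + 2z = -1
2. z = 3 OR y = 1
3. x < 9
No

Even the single constraint (2x - 2y + 2z = -1) is infeasible over the integers.

  - 2x - 2y + 2z = -1: every term on the left is divisible by 2, so the LHS ≡ 0 (mod 2), but the RHS -1 is not — no integer solution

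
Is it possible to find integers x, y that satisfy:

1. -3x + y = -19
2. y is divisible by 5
Yes

Take x = 3, y = -10. Substituting into each constraint:
  (1) -3(3) + (-10) = -19 ✓
  (2) -10 = 5 × -2, remainder 0 ✓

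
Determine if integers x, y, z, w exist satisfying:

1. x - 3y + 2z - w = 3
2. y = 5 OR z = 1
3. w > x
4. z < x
Yes

Take x = 2, y = -1, z = 1, w = 4. Substituting into each constraint:
  (1) 2 - 3(-1) + 2(1) + (-4) = 3 ✓
  (2) z = 1, target 1 ✓ (second branch holds)
  (3) 4 > 2 ✓
  (4) 1 < 2 ✓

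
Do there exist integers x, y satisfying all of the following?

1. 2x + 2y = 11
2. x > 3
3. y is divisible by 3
No

Even the single constraint (2x + 2y = 11) is infeasible over the integers.

  - 2x + 2y = 11: every term on the left is divisible by 2, so the LHS ≡ 0 (mod 2), but the RHS 11 is not — no integer solution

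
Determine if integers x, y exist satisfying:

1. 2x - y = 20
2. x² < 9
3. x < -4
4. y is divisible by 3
No

A contradictory subset is {x² < 9, x < -4}. No integer assignment can satisfy these jointly:

  - x² < 9: restricts x to |x| ≤ 2
  - x < -4: bounds one variable relative to a constant

Direct contradiction: the bounds on x require x ≥ -2 and x ≤ -5 simultaneously, which is empty.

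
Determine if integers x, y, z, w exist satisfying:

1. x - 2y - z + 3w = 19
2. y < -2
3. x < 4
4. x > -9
Yes

Take x = 0, y = -3, z = -13, w = 0. Substituting into each constraint:
  (1) 0 - 2(-3) + 13 + 3(0) = 19 ✓
  (2) -3 < -2 ✓
  (3) 0 < 4 ✓
  (4) 0 > -9 ✓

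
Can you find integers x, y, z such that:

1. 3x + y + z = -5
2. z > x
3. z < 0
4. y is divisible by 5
Yes

Take x = -4, y = 10, z = -3. Substituting into each constraint:
  (1) 3(-4) + 10 + (-3) = -5 ✓
  (2) -3 > -4 ✓
  (3) -3 < 0 ✓
  (4) 10 = 5 × 2, remainder 0 ✓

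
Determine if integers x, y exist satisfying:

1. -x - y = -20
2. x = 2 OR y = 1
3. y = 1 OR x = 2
Yes

Take x = 2, y = 18. Substituting into each constraint:
  (1) (-2) + (-18) = -20 ✓
  (2) x = 2, target 2 ✓ (first branch holds)
  (3) x = 2, target 2 ✓ (second branch holds)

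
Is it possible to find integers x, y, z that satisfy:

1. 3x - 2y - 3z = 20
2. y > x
Yes

Take x = 1, y = 2, z = -7. Substituting into each constraint:
  (1) 3(1) - 2(2) - 3(-7) = 20 ✓
  (2) 2 > 1 ✓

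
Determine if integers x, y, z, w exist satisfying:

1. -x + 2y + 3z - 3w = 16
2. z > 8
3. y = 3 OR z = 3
Yes

Take x = 17, y = 3, z = 9, w = 0. Substituting into each constraint:
  (1) (-17) + 2(3) + 3(9) - 3(0) = 16 ✓
  (2) 9 > 8 ✓
  (3) y = 3, target 3 ✓ (first branch holds)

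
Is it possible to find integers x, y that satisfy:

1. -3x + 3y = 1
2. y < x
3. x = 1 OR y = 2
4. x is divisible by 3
No

Even the single constraint (-3x + 3y = 1) is infeasible over the integers.

  - -3x + 3y = 1: every term on the left is divisible by 3, so the LHS ≡ 0 (mod 3), but the RHS 1 is not — no integer solution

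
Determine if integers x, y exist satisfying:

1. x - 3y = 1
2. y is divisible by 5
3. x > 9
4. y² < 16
No

The full constraint system is jointly infeasible over the integers. Each constraint and what it forces:

  - x - 3y = 1: is a linear equation tying the variables together
  - y is divisible by 5: restricts y to multiples of 5
  - x > 9: bounds one variable relative to a constant
  - y² < 16: restricts y to |y| ≤ 3

The bounds confine y to {0} with 5 | y. For each value, substitute into the equation:
  • y = 0: the equation forces x = 1, but this violates the bound x ≥ 10.
Every case fails, so no integer solution exists.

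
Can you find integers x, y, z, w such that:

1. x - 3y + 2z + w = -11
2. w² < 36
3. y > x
Yes

Take x = 0, y = 1, z = -4, w = 0. Substituting into each constraint:
  (1) 0 - 3(1) + 2(-4) + 0 = -11 ✓
  (2) w² = (0)² = 0, and 0 < 36 ✓
  (3) 1 > 0 ✓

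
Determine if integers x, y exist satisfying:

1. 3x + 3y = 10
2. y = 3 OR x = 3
No

Even the single constraint (3x + 3y = 10) is infeasible over the integers.

  - 3x + 3y = 10: every term on the left is divisible by 3, so the LHS ≡ 0 (mod 3), but the RHS 10 is not — no integer solution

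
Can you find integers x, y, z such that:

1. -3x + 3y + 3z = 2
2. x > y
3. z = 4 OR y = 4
No

Even the single constraint (-3x + 3y + 3z = 2) is infeasible over the integers.

  - -3x + 3y + 3z = 2: every term on the left is divisible by 3, so the LHS ≡ 0 (mod 3), but the RHS 2 is not — no integer solution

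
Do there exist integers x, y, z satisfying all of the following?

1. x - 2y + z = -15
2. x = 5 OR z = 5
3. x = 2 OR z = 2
Yes

Take x = 2, y = 11, z = 5. Substituting into each constraint:
  (1) 2 - 2(11) + 5 = -15 ✓
  (2) z = 5, target 5 ✓ (second branch holds)
  (3) x = 2, target 2 ✓ (first branch holds)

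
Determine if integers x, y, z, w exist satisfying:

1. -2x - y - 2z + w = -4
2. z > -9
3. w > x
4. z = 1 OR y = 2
Yes

Take x = 1, y = 2, z = 1, w = 2. Substituting into each constraint:
  (1) -2(1) + (-2) - 2(1) + 2 = -4 ✓
  (2) 1 > -9 ✓
  (3) 2 > 1 ✓
  (4) z = 1, target 1 ✓ (first branch holds)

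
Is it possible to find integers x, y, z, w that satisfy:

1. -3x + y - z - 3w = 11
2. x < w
Yes

Take x = 0, y = 14, z = 0, w = 1. Substituting into each constraint:
  (1) -3(0) + 14 + 0 - 3(1) = 11 ✓
  (2) 0 < 1 ✓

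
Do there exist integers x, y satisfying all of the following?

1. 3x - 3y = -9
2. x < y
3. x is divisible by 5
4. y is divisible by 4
Yes

Take x = -15, y = -12. Substituting into each constraint:
  (1) 3(-15) - 3(-12) = -9 ✓
  (2) -15 < -12 ✓
  (3) -15 = 5 × -3, remainder 0 ✓
  (4) -12 = 4 × -3, remainder 0 ✓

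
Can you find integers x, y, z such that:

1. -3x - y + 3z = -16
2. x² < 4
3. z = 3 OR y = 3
Yes

Take x = -1, y = 28, z = 3. Substituting into each constraint:
  (1) -3(-1) + (-28) + 3(3) = -16 ✓
  (2) x² = (-1)² = 1, and 1 < 4 ✓
  (3) z = 3, target 3 ✓ (first branch holds)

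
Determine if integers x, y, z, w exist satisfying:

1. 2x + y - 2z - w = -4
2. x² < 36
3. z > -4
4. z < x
Yes

Take x = 0, y = 0, z = -1, w = 6. Substituting into each constraint:
  (1) 2(0) + 0 - 2(-1) + (-6) = -4 ✓
  (2) x² = (0)² = 0, and 0 < 36 ✓
  (3) -1 > -4 ✓
  (4) -1 < 0 ✓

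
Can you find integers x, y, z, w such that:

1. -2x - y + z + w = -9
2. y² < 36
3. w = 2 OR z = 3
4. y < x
Yes

Take x = 1, y = 0, z = 3, w = -10. Substituting into each constraint:
  (1) -2(1) + 0 + 3 + (-10) = -9 ✓
  (2) y² = (0)² = 0, and 0 < 36 ✓
  (3) z = 3, target 3 ✓ (second branch holds)
  (4) 0 < 1 ✓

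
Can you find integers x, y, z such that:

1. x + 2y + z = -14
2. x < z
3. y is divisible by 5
Yes

Take x = -3, y = -5, z = -1. Substituting into each constraint:
  (1) (-3) + 2(-5) + (-1) = -14 ✓
  (2) -3 < -1 ✓
  (3) -5 = 5 × -1, remainder 0 ✓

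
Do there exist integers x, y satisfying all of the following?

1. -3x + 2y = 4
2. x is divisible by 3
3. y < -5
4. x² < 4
No

A contradictory subset is {-3x + 2y = 4, y < -5, x² < 4}. No integer assignment can satisfy these jointly:

  - -3x + 2y = 4: is a linear equation tying the variables together
  - y < -5: bounds one variable relative to a constant
  - x² < 4: restricts x to |x| ≤ 1

Range argument: with x ∈ [-1, 1], y ∈ [−∞, -6], the left side of the equation is at most -9, but the right side is 4 > -9. No integer solution exists.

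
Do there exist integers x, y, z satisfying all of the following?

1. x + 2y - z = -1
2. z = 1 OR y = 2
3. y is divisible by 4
Yes

Take x = 0, y = 0, z = 1. Substituting into each constraint:
  (1) 0 + 2(0) + (-1) = -1 ✓
  (2) z = 1, target 1 ✓ (first branch holds)
  (3) 0 = 4 × 0, remainder 0 ✓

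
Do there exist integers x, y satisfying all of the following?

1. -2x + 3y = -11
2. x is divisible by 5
Yes

Take x = 10, y = 3. Substituting into each constraint:
  (1) -2(10) + 3(3) = -11 ✓
  (2) 10 = 5 × 2, remainder 0 ✓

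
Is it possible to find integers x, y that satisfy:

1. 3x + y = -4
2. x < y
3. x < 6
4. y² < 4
No

A contradictory subset is {3x + y = -4, x < y, y² < 4}. No integer assignment can satisfy these jointly:

  - 3x + y = -4: is a linear equation tying the variables together
  - x < y: bounds one variable relative to another variable
  - y² < 4: restricts y to |y| ≤ 1

The bounds confine y to {-1, 0, 1}. For each value, substitute into the equation:
  • y = -1: the equation forces x = -1, but y > x fails since -1 ≤ -1.
  • y = 0: the equation gives 3x = -4, so x would not be an integer.
  • y = 1: the equation gives 3x = -5, so x would not be an integer.
Every case fails, so no integer solution exists.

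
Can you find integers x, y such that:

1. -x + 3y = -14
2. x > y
Yes

Take x = 14, y = 0. Substituting into each constraint:
  (1) (-14) + 3(0) = -14 ✓
  (2) 14 > 0 ✓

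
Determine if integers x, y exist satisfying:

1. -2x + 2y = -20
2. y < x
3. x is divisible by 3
Yes

Take x = 0, y = -10. Substituting into each constraint:
  (1) -2(0) + 2(-10) = -20 ✓
  (2) -10 < 0 ✓
  (3) 0 = 3 × 0, remainder 0 ✓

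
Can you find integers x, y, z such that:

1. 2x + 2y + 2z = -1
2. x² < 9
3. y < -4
No

Even the single constraint (2x + 2y + 2z = -1) is infeasible over the integers.

  - 2x + 2y + 2z = -1: every term on the left is divisible by 2, so the LHS ≡ 0 (mod 2), but the RHS -1 is not — no integer solution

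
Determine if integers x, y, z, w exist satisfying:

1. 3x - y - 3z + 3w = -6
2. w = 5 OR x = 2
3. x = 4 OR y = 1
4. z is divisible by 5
Yes

Take x = 4, y = -12, z = 15, w = 5. Substituting into each constraint:
  (1) 3(4) + 12 - 3(15) + 3(5) = -6 ✓
  (2) w = 5, target 5 ✓ (first branch holds)
  (3) x = 4, target 4 ✓ (first branch holds)
  (4) 15 = 5 × 3, remainder 0 ✓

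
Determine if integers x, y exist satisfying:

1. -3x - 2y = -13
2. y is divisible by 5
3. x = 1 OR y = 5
Yes

Take x = 1, y = 5. Substituting into each constraint:
  (1) -3(1) - 2(5) = -13 ✓
  (2) 5 = 5 × 1, remainder 0 ✓
  (3) x = 1, target 1 ✓ (first branch holds)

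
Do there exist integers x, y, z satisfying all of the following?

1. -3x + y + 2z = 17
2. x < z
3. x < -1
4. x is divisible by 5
Yes

Take x = -5, y = 2, z = 0. Substituting into each constraint:
  (1) -3(-5) + 2 + 2(0) = 17 ✓
  (2) -5 < 0 ✓
  (3) -5 < -1 ✓
  (4) -5 = 5 × -1, remainder 0 ✓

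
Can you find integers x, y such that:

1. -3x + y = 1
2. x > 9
Yes

Take x = 10, y = 31. Substituting into each constraint:
  (1) -3(10) + 31 = 1 ✓
  (2) 10 > 9 ✓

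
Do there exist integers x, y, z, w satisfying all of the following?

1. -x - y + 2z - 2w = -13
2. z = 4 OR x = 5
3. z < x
Yes

Take x = 5, y = 0, z = 4, w = 8. Substituting into each constraint:
  (1) (-5) + 0 + 2(4) - 2(8) = -13 ✓
  (2) z = 4, target 4 ✓ (first branch holds)
  (3) 4 < 5 ✓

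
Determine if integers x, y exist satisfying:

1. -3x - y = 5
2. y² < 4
Yes

Take x = -2, y = 1. Substituting into each constraint:
  (1) -3(-2) + (-1) = 5 ✓
  (2) y² = (1)² = 1, and 1 < 4 ✓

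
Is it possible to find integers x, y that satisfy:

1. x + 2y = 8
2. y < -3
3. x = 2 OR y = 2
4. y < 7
No

A contradictory subset is {x + 2y = 8, y < -3, x = 2 OR y = 2}. No integer assignment can satisfy these jointly:

  - x + 2y = 8: is a linear equation tying the variables together
  - y < -3: bounds one variable relative to a constant
  - x = 2 OR y = 2: forces a choice: either x = 2 or y = 2

Split on the disjunction (x = 2 OR y = 2):
  • If x = 2: the equation forces y = 3, which contradicts the bound y ≤ -4.
  • If y = 2: this contradicts the bound y ≤ -4.
Both branches are infeasible, so the system has no integer solution.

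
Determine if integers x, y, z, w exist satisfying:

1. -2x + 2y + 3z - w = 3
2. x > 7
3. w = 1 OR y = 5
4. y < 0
Yes

Take x = 8, y = -2, z = 8, w = 1. Substituting into each constraint:
  (1) -2(8) + 2(-2) + 3(8) + (-1) = 3 ✓
  (2) 8 > 7 ✓
  (3) w = 1, target 1 ✓ (first branch holds)
  (4) -2 < 0 ✓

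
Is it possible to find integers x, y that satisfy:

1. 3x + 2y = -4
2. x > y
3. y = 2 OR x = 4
Yes

Take x = 4, y = -8. Substituting into each constraint:
  (1) 3(4) + 2(-8) = -4 ✓
  (2) 4 > -8 ✓
  (3) x = 4, target 4 ✓ (second branch holds)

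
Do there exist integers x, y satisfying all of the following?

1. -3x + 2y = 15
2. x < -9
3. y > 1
No

The full constraint system is jointly infeasible over the integers. Each constraint and what it forces:

  - -3x + 2y = 15: is a linear equation tying the variables together
  - x < -9: bounds one variable relative to a constant
  - y > 1: bounds one variable relative to a constant

Range argument: with x ∈ [−∞, -10], y ∈ [2, ∞], the left side of the equation is at least 34, but the right side is 15 < 34. No integer solution exists.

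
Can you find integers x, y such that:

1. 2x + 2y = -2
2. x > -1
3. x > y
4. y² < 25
Yes

Take x = 0, y = -1. Substituting into each constraint:
  (1) 2(0) + 2(-1) = -2 ✓
  (2) 0 > -1 ✓
  (3) 0 > -1 ✓
  (4) y² = (-1)² = 1, and 1 < 25 ✓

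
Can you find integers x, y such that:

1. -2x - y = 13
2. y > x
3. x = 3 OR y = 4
No

The full constraint system is jointly infeasible over the integers. Each constraint and what it forces:

  - -2x - y = 13: is a linear equation tying the variables together
  - y > x: bounds one variable relative to another variable
  - x = 3 OR y = 4: forces a choice: either x = 3 or y = 4

Split on the disjunction (x = 3 OR y = 4):
  • If x = 3: the equation forces y = -19, giving (x, y) = (3, -19), which violates y > x.
  • If y = 4: with y = 4, every remaining term of the linear equation is divisible by 2, so the left side is ≡ 0 (mod 2); but the right side 17 ≡ 1 (mod 2). No integers can satisfy it.
Both branches are infeasible, so the system has no integer solution.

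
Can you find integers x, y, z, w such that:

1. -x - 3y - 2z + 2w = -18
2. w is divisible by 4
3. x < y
Yes

Take x = 0, y = 2, z = 6, w = 0. Substituting into each constraint:
  (1) 0 - 3(2) - 2(6) + 2(0) = -18 ✓
  (2) 0 = 4 × 0, remainder 0 ✓
  (3) 0 < 2 ✓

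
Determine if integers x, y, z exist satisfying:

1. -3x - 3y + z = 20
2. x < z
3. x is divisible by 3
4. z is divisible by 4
Yes

Take x = -9, y = 1, z = -4. Substituting into each constraint:
  (1) -3(-9) - 3(1) + (-4) = 20 ✓
  (2) -9 < -4 ✓
  (3) -9 = 3 × -3, remainder 0 ✓
  (4) -4 = 4 × -1, remainder 0 ✓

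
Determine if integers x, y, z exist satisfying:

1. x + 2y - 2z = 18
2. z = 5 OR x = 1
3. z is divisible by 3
No

The full constraint system is jointly infeasible over the integers. Each constraint and what it forces:

  - x + 2y - 2z = 18: is a linear equation tying the variables together
  - z = 5 OR x = 1: forces a choice: either z = 5 or x = 1
  - z is divisible by 3: restricts z to multiples of 3

Split on the disjunction (z = 5 OR x = 1):
  • If z = 5: this contradicts the divisibility constraint — 5 is not a multiple of 3.
  • If x = 1: with x = 1, writing z = 3z', every remaining term of the linear equation is divisible by 2, so the left side is ≡ 0 (mod 2); but the right side 17 ≡ 1 (mod 2). No integers can satisfy it.
Both branches are infeasible, so the system has no integer solution.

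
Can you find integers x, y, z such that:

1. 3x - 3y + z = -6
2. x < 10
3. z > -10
Yes

Take x = 0, y = 0, z = -6. Substituting into each constraint:
  (1) 3(0) - 3(0) + (-6) = -6 ✓
  (2) 0 < 10 ✓
  (3) -6 > -10 ✓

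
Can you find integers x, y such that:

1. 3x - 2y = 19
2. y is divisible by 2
Yes

Take x = 5, y = -2. Substituting into each constraint:
  (1) 3(5) - 2(-2) = 19 ✓
  (2) -2 = 2 × -1, remainder 0 ✓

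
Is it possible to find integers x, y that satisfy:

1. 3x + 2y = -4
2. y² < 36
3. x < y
Yes

Take x = -2, y = 1. Substituting into each constraint:
  (1) 3(-2) + 2(1) = -4 ✓
  (2) y² = (1)² = 1, and 1 < 36 ✓
  (3) -2 < 1 ✓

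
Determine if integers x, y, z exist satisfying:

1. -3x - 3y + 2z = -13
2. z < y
Yes

Take x = 3, y = 2, z = 1. Substituting into each constraint:
  (1) -3(3) - 3(2) + 2(1) = -13 ✓
  (2) 1 < 2 ✓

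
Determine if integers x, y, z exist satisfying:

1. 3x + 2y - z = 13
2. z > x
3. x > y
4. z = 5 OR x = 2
Yes

Take x = 4, y = 3, z = 5. Substituting into each constraint:
  (1) 3(4) + 2(3) + (-5) = 13 ✓
  (2) 5 > 4 ✓
  (3) 4 > 3 ✓
  (4) z = 5, target 5 ✓ (first branch holds)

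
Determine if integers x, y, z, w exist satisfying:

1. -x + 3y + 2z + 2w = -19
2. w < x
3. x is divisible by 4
Yes

Take x = 0, y = -7, z = 2, w = -1. Substituting into each constraint:
  (1) 0 + 3(-7) + 2(2) + 2(-1) = -19 ✓
  (2) -1 < 0 ✓
  (3) 0 = 4 × 0, remainder 0 ✓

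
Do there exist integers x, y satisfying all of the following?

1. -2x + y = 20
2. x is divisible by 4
Yes

Take x = 0, y = 20. Substituting into each constraint:
  (1) -2(0) + 20 = 20 ✓
  (2) 0 = 4 × 0, remainder 0 ✓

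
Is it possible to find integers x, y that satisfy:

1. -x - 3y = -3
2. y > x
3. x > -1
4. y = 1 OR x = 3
Yes

Take x = 0, y = 1. Substituting into each constraint:
  (1) 0 - 3(1) = -3 ✓
  (2) 1 > 0 ✓
  (3) 0 > -1 ✓
  (4) y = 1, target 1 ✓ (first branch holds)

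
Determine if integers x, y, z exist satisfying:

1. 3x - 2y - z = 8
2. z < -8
Yes

Take x = -1, y = 0, z = -11. Substituting into each constraint:
  (1) 3(-1) - 2(0) + 11 = 8 ✓
  (2) -11 < -8 ✓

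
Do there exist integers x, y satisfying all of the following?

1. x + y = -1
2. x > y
Yes

Take x = 0, y = -1. Substituting into each constraint:
  (1) 0 + (-1) = -1 ✓
  (2) 0 > -1 ✓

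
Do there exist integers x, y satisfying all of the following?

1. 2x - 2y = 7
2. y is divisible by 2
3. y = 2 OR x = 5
No

Even the single constraint (2x - 2y = 7) is infeasible over the integers.

  - 2x - 2y = 7: every term on the left is divisible by 2, so the LHS ≡ 0 (mod 2), but the RHS 7 is not — no integer solution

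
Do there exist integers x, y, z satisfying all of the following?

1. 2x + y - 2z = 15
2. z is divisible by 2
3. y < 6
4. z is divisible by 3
Yes

Take x = 7, y = 1, z = 0. Substituting into each constraint:
  (1) 2(7) + 1 - 2(0) = 15 ✓
  (2) 0 = 2 × 0, remainder 0 ✓
  (3) 1 < 6 ✓
  (4) 0 = 3 × 0, remainder 0 ✓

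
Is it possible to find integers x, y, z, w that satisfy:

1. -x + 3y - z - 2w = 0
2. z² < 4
Yes

Take x = 0, y = 0, z = 0, w = 0. Substituting into each constraint:
  (1) 0 + 3(0) + 0 - 2(0) = 0 ✓
  (2) z² = (0)² = 0, and 0 < 4 ✓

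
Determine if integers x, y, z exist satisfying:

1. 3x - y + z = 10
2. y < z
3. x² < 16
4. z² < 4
Yes

Take x = 3, y = -1, z = 0. Substituting into each constraint:
  (1) 3(3) + 1 + 0 = 10 ✓
  (2) -1 < 0 ✓
  (3) x² = (3)² = 9, and 9 < 16 ✓
  (4) z² = (0)² = 0, and 0 < 4 ✓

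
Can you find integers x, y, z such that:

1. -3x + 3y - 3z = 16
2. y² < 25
No

Even the single constraint (-3x + 3y - 3z = 16) is infeasible over the integers.

  - -3x + 3y - 3z = 16: every term on the left is divisible by 3, so the LHS ≡ 0 (mod 3), but the RHS 16 is not — no integer solution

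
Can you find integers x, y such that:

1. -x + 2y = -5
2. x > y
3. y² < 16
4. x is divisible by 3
Yes

Take x = 3, y = -1. Substituting into each constraint:
  (1) (-3) + 2(-1) = -5 ✓
  (2) 3 > -1 ✓
  (3) y² = (-1)² = 1, and 1 < 16 ✓
  (4) 3 = 3 × 1, remainder 0 ✓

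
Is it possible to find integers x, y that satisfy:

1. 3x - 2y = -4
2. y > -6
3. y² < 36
Yes

Take x = 0, y = 2. Substituting into each constraint:
  (1) 3(0) - 2(2) = -4 ✓
  (2) 2 > -6 ✓
  (3) y² = (2)² = 4, and 4 < 36 ✓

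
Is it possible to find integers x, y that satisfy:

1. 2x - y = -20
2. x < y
Yes

Take x = 0, y = 20. Substituting into each constraint:
  (1) 2(0) + (-20) = -20 ✓
  (2) 0 < 20 ✓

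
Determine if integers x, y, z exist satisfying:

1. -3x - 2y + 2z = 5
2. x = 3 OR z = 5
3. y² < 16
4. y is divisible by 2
Yes

Take x = 3, y = -2, z = 5. Substituting into each constraint:
  (1) -3(3) - 2(-2) + 2(5) = 5 ✓
  (2) x = 3, target 3 ✓ (first branch holds)
  (3) y² = (-2)² = 4, and 4 < 16 ✓
  (4) -2 = 2 × -1, remainder 0 ✓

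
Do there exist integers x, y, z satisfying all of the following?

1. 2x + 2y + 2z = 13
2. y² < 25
No

Even the single constraint (2x + 2y + 2z = 13) is infeasible over the integers.

  - 2x + 2y + 2z = 13: every term on the left is divisible by 2, so the LHS ≡ 0 (mod 2), but the RHS 13 is not — no integer solution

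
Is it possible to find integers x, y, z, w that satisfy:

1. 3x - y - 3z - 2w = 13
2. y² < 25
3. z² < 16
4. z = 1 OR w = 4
Yes

Take x = 7, y = 0, z = 0, w = 4. Substituting into each constraint:
  (1) 3(7) + 0 - 3(0) - 2(4) = 13 ✓
  (2) y² = (0)² = 0, and 0 < 25 ✓
  (3) z² = (0)² = 0, and 0 < 16 ✓
  (4) w = 4, target 4 ✓ (second branch holds)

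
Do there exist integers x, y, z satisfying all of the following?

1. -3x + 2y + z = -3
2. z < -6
Yes

Take x = 0, y = 2, z = -7. Substituting into each constraint:
  (1) -3(0) + 2(2) + (-7) = -3 ✓
  (2) -7 < -6 ✓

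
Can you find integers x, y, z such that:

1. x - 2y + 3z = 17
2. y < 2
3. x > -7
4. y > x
Yes

Take x = -1, y = 0, z = 6. Substituting into each constraint:
  (1) (-1) - 2(0) + 3(6) = 17 ✓
  (2) 0 < 2 ✓
  (3) -1 > -7 ✓
  (4) 0 > -1 ✓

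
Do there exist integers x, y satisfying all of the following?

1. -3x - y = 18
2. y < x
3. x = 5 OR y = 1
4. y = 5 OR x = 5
Yes

Take x = 5, y = -33. Substituting into each constraint:
  (1) -3(5) + 33 = 18 ✓
  (2) -33 < 5 ✓
  (3) x = 5, target 5 ✓ (first branch holds)
  (4) x = 5, target 5 ✓ (second branch holds)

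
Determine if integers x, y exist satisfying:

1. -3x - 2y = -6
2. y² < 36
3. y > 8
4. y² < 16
No

A contradictory subset is {y > 8, y² < 16}. No integer assignment can satisfy these jointly:

  - y > 8: bounds one variable relative to a constant
  - y² < 16: restricts y to |y| ≤ 3

Direct contradiction: the bounds on y require y ≥ 9 and y ≤ 3 simultaneously, which is empty.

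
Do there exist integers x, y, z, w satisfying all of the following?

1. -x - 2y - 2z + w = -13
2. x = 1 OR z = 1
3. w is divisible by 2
Yes

Take x = 1, y = 6, z = 0, w = 0. Substituting into each constraint:
  (1) (-1) - 2(6) - 2(0) + 0 = -13 ✓
  (2) x = 1, target 1 ✓ (first branch holds)
  (3) 0 = 2 × 0, remainder 0 ✓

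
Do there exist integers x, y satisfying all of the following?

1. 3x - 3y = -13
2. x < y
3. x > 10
No

Even the single constraint (3x - 3y = -13) is infeasible over the integers.

  - 3x - 3y = -13: every term on the left is divisible by 3, so the LHS ≡ 0 (mod 3), but the RHS -13 is not — no integer solution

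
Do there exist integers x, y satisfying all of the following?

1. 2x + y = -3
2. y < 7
Yes

Take x = 0, y = -3. Substituting into each constraint:
  (1) 2(0) + (-3) = -3 ✓
  (2) -3 < 7 ✓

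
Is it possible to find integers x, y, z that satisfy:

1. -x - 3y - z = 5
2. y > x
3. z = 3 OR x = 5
Yes

Take x = -5, y = -1, z = 3. Substituting into each constraint:
  (1) 5 - 3(-1) + (-3) = 5 ✓
  (2) -1 > -5 ✓
  (3) z = 3, target 3 ✓ (first branch holds)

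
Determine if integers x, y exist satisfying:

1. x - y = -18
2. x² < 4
Yes

Take x = 0, y = 18. Substituting into each constraint:
  (1) 0 + (-18) = -18 ✓
  (2) x² = (0)² = 0, and 0 < 4 ✓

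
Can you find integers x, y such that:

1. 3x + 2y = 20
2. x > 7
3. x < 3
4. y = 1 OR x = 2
No

A contradictory subset is {x > 7, x < 3}. No integer assignment can satisfy these jointly:

  - x > 7: bounds one variable relative to a constant
  - x < 3: bounds one variable relative to a constant

Direct contradiction: the bounds on x require x ≥ 8 and x ≤ 2 simultaneously, which is empty.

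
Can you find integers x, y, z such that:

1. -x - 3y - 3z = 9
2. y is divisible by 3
Yes

Take x = 0, y = 0, z = -3. Substituting into each constraint:
  (1) 0 - 3(0) - 3(-3) = 9 ✓
  (2) 0 = 3 × 0, remainder 0 ✓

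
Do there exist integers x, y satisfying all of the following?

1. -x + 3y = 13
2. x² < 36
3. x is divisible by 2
Yes

Take x = 2, y = 5. Substituting into each constraint:
  (1) (-2) + 3(5) = 13 ✓
  (2) x² = (2)² = 4, and 4 < 36 ✓
  (3) 2 = 2 × 1, remainder 0 ✓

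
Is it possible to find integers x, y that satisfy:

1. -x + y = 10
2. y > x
Yes

Take x = -10, y = 0. Substituting into each constraint:
  (1) 10 + 0 = 10 ✓
  (2) 0 > -10 ✓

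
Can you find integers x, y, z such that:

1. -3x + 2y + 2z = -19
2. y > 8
Yes

Take x = 13, y = 10, z = 0. Substituting into each constraint:
  (1) -3(13) + 2(10) + 2(0) = -19 ✓
  (2) 10 > 8 ✓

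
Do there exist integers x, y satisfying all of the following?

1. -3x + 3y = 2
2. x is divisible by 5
No

Even the single constraint (-3x + 3y = 2) is infeasible over the integers.

  - -3x + 3y = 2: every term on the left is divisible by 3, so the LHS ≡ 0 (mod 3), but the RHS 2 is not — no integer solution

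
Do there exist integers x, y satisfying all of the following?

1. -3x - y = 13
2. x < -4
Yes

Take x = -5, y = 2. Substituting into each constraint:
  (1) -3(-5) + (-2) = 13 ✓
  (2) -5 < -4 ✓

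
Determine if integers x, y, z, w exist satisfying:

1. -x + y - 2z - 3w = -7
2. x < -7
Yes

Take x = -8, y = 0, z = 0, w = 5. Substituting into each constraint:
  (1) 8 + 0 - 2(0) - 3(5) = -7 ✓
  (2) -8 < -7 ✓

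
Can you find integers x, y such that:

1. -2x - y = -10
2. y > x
Yes

Take x = 3, y = 4. Substituting into each constraint:
  (1) -2(3) + (-4) = -10 ✓
  (2) 4 > 3 ✓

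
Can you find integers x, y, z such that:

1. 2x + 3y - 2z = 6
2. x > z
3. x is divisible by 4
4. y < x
Yes

Take x = 0, y = -2, z = -6. Substituting into each constraint:
  (1) 2(0) + 3(-2) - 2(-6) = 6 ✓
  (2) 0 > -6 ✓
  (3) 0 = 4 × 0, remainder 0 ✓
  (4) -2 < 0 ✓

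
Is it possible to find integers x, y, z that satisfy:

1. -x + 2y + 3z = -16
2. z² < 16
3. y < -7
Yes

Take x = 0, y = -8, z = 0. Substituting into each constraint:
  (1) 0 + 2(-8) + 3(0) = -16 ✓
  (2) z² = (0)² = 0, and 0 < 16 ✓
  (3) -8 < -7 ✓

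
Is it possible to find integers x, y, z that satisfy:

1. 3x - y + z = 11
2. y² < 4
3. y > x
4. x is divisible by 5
Yes

Take x = 0, y = 1, z = 12. Substituting into each constraint:
  (1) 3(0) + (-1) + 12 = 11 ✓
  (2) y² = (1)² = 1, and 1 < 4 ✓
  (3) 1 > 0 ✓
  (4) 0 = 5 × 0, remainder 0 ✓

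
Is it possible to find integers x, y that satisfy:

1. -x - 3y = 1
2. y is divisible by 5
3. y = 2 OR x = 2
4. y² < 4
No

The full constraint system is jointly infeasible over the integers. Each constraint and what it forces:

  - -x - 3y = 1: is a linear equation tying the variables together
  - y is divisible by 5: restricts y to multiples of 5
  - y = 2 OR x = 2: forces a choice: either y = 2 or x = 2
  - y² < 4: restricts y to |y| ≤ 1

Split on the disjunction (y = 2 OR x = 2):
  • If y = 2: this contradicts the divisibility constraint — 2 is not a multiple of 5.
  • If x = 2: with x = 2, writing y = 5y', every remaining term of the linear equation is divisible by 15, so the left side is ≡ 0 (mod 15); but the right side 3 ≡ 3 (mod 15). No integers can satisfy it.
Both branches are infeasible, so the system has no integer solution.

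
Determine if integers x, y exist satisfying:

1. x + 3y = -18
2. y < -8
Yes

Take x = 9, y = -9. Substituting into each constraint:
  (1) 9 + 3(-9) = -18 ✓
  (2) -9 < -8 ✓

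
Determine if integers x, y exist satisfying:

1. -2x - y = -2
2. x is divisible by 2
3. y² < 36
Yes

Take x = 0, y = 2. Substituting into each constraint:
  (1) -2(0) + (-2) = -2 ✓
  (2) 0 = 2 × 0, remainder 0 ✓
  (3) y² = (2)² = 4, and 4 < 36 ✓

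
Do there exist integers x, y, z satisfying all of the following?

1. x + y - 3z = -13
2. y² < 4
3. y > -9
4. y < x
Yes

Take x = 0, y = -1, z = 4. Substituting into each constraint:
  (1) 0 + (-1) - 3(4) = -13 ✓
  (2) y² = (-1)² = 1, and 1 < 4 ✓
  (3) -1 > -9 ✓
  (4) -1 < 0 ✓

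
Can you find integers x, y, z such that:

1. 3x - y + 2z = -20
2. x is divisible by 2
Yes

Take x = 0, y = 20, z = 0. Substituting into each constraint:
  (1) 3(0) + (-20) + 2(0) = -20 ✓
  (2) 0 = 2 × 0, remainder 0 ✓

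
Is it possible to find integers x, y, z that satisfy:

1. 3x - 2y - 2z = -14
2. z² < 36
Yes

Take x = -4, y = 1, z = 0. Substituting into each constraint:
  (1) 3(-4) - 2(1) - 2(0) = -14 ✓
  (2) z² = (0)² = 0, and 0 < 36 ✓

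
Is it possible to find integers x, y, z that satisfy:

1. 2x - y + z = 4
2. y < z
Yes

Take x = 1, y = -2, z = 0. Substituting into each constraint:
  (1) 2(1) + 2 + 0 = 4 ✓
  (2) -2 < 0 ✓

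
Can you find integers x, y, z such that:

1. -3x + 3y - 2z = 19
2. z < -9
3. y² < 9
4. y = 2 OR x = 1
Yes

Take x = 3, y = 2, z = -11. Substituting into each constraint:
  (1) -3(3) + 3(2) - 2(-11) = 19 ✓
  (2) -11 < -9 ✓
  (3) y² = (2)² = 4, and 4 < 9 ✓
  (4) y = 2, target 2 ✓ (first branch holds)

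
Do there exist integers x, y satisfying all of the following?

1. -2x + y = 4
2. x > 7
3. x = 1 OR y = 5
No

The full constraint system is jointly infeasible over the integers. Each constraint and what it forces:

  - -2x + y = 4: is a linear equation tying the variables together
  - x > 7: bounds one variable relative to a constant
  - x = 1 OR y = 5: forces a choice: either x = 1 or y = 5

Split on the disjunction (x = 1 OR y = 5):
  • If x = 1: this contradicts the bound x ≥ 8.
  • If y = 5: with y = 5, every remaining term of the linear equation is divisible by 2, so the left side is ≡ 0 (mod 2); but the right side -1 ≡ 1 (mod 2). No integers can satisfy it.
Both branches are infeasible, so the system has no integer solution.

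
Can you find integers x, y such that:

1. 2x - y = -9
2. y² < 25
Yes

Take x = -5, y = -1. Substituting into each constraint:
  (1) 2(-5) + 1 = -9 ✓
  (2) y² = (-1)² = 1, and 1 < 25 ✓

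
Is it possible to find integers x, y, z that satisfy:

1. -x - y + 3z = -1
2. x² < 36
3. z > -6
Yes

Take x = 0, y = 1, z = 0. Substituting into each constraint:
  (1) 0 + (-1) + 3(0) = -1 ✓
  (2) x² = (0)² = 0, and 0 < 36 ✓
  (3) 0 > -6 ✓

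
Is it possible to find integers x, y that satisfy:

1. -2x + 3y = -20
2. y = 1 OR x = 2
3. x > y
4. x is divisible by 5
No

A contradictory subset is {-2x + 3y = -20, y = 1 OR x = 2, x is divisible by 5}. No integer assignment can satisfy these jointly:

  - -2x + 3y = -20: is a linear equation tying the variables together
  - y = 1 OR x = 2: forces a choice: either y = 1 or x = 2
  - x is divisible by 5: restricts x to multiples of 5

Split on the disjunction (y = 1 OR x = 2):
  • If y = 1: with y = 1, writing x = 5x', every remaining term of the linear equation is divisible by 10, so the left side is ≡ 0 (mod 10); but the right side -23 ≡ 7 (mod 10). No integers can satisfy it.
  • If x = 2: this contradicts the divisibility constraint — 2 is not a multiple of 5.
Both branches are infeasible, so the system has no integer solution.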